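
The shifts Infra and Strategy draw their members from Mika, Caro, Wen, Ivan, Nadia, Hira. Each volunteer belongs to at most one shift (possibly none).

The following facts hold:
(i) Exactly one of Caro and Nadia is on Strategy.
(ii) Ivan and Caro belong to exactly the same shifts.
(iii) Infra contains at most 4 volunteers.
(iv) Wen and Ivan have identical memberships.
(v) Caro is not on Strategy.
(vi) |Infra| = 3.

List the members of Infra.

Infra = {Caro, Ivan, Wen}

From (v): Caro ∉ Strategy.
(i) (exactly one): Nadia ∈ Strategy.
(ii): Ivan matches Caro: Ivan ∉ Strategy.
(iv): Wen matches Ivan: Wen ∉ Strategy.
Suppose Mika ∈ Infra: no assignment then satisfies all the clues, so Mika ∉ Infra.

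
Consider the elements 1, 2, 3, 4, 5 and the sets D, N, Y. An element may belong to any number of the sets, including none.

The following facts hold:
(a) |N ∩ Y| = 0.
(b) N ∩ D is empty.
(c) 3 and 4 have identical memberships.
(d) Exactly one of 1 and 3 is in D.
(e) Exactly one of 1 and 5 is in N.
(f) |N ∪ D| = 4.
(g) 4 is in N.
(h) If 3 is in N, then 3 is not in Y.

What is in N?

N = {3, 4, 5}

From (g): 4 ∈ N.
(b) (disjoint): 4 ∉ D.
(c): 3 matches 4: 3 ∉ D.
(c): 3 matches 4: 3 ∈ N.
(d) (exactly one): 1 ∈ D.
(h): 3 ∉ Y.
(b) (disjoint): 1 ∉ N.
(c): 4 matches 3: 4 ∉ Y.
(e) (exactly one): 5 ∈ N.
(b) (disjoint): 5 ∉ D.
Suppose 2 ∈ N: no assignment then satisfies all the clues, so 2 ∉ N.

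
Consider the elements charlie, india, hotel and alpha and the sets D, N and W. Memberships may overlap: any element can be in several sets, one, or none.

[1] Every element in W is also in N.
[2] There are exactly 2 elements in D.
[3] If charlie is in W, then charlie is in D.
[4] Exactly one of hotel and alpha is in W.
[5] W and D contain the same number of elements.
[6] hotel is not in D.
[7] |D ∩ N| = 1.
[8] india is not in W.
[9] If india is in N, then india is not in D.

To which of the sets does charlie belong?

charlie: D, N, W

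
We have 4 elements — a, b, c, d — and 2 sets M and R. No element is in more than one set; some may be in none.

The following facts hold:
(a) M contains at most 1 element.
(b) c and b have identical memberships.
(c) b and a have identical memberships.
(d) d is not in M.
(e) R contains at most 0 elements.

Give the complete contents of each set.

M = {}; R = {}

From (d): d ∉ M.
(e): R already has 0, so the rest are out.
Suppose a ∈ M: no assignment then satisfies all the clues, so a ∉ M.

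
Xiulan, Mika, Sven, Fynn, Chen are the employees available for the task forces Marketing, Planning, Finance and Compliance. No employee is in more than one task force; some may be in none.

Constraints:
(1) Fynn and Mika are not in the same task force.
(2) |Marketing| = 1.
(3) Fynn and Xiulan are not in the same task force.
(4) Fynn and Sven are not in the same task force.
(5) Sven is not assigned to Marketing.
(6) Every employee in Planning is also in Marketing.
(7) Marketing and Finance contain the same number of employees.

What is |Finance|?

1

From (5): Sven ∉ Marketing.
(6) contrapositive: Sven ∉ Planning.
Suppose Xiulan ∈ Planning: no assignment then satisfies all the clues, so Xiulan ∉ Planning.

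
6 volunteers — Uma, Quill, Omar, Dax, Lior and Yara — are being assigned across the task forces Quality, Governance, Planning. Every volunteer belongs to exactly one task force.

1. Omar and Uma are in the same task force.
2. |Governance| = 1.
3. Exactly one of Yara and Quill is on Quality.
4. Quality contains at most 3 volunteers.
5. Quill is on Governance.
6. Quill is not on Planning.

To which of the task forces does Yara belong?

From (5): Quill ∈ Governance.
(2): Governance already has 1, so the rest are out.
(3) (exactly one): Yara ∈ Quality.

Yara: Quality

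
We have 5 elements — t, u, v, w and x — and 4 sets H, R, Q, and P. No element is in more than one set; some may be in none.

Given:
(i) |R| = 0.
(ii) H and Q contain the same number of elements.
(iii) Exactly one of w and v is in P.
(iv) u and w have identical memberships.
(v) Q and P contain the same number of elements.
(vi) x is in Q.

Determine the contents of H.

H = {t}

From (vi): x ∈ Q.
(i): R already has 0, so the rest are out.
Suppose t ∉ H: no assignment then satisfies all the clues, so t ∈ H.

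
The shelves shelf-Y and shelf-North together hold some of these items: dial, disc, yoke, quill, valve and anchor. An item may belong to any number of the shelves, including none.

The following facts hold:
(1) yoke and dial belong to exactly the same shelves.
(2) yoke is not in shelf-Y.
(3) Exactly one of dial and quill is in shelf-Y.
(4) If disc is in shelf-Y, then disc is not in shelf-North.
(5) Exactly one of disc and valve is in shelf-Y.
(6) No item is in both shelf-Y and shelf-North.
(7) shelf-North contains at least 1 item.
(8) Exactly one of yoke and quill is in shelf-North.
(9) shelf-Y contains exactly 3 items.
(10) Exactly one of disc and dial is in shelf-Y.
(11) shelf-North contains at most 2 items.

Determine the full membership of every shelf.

From (2): yoke ∉ shelf-Y.
(1): dial matches yoke: dial ∉ shelf-Y.
(3) (exactly one): quill ∈ shelf-Y.
(6) (disjoint): quill ∉ shelf-North.
(8) (exactly one): yoke ∈ shelf-North.
(10) (exactly one): disc ∈ shelf-Y.
(1): dial matches yoke: dial ∈ shelf-North.
(4): disc ∉ shelf-North.
(5) (exactly one): valve ∉ shelf-Y.
(9): only 3 candidates remain for shelf-Y, so all are in.
(11): shelf-North already has 2, so the rest are out.

shelf-Y = {anchor, disc, quill}; shelf-North = {dial, yoke}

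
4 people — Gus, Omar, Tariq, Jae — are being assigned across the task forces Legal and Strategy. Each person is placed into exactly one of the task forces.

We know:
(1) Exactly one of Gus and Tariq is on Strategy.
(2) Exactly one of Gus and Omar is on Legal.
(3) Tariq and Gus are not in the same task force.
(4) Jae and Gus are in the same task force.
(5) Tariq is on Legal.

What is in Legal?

From (5): Tariq ∈ Legal.
(1) (exactly one): Gus ∈ Strategy.
(2) (exactly one): Omar ∈ Legal.
(4): Jae matches Gus: Jae ∉ Legal.
(4): Jae matches Gus: Jae ∈ Strategy.

Legal = {Omar, Tariq}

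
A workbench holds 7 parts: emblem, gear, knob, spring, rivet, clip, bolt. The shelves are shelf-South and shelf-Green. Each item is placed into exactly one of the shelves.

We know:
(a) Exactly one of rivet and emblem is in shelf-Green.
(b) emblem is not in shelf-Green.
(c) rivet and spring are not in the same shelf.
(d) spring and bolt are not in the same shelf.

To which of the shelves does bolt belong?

From (b): emblem ∉ shelf-Green.
(a) (exactly one): rivet ∈ shelf-Green.
(c): spring ∉ shelf-Green.
Only one shelf left: emblem ∈ shelf-South.
Only one shelf left: spring ∈ shelf-South.
(d): bolt ∉ shelf-South.
Only one shelf left: bolt ∈ shelf-Green.

bolt: shelf-Green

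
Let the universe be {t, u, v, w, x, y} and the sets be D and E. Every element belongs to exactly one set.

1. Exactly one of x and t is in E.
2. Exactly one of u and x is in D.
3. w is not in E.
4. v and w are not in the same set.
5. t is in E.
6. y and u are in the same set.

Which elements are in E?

E = {t, u, v, y}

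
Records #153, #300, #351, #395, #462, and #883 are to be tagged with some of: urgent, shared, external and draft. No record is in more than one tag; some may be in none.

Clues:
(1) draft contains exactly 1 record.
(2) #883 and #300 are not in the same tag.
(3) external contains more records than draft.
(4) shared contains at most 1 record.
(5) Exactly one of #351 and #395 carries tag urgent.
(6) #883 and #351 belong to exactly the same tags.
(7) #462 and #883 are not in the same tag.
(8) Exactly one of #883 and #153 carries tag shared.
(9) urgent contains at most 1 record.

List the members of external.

external = {#351, #883}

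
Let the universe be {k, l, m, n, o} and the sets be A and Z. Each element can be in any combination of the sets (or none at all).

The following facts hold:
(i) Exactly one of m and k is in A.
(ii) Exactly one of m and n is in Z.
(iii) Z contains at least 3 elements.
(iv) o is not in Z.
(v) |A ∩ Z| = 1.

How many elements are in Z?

3

From (iv): o ∉ Z.
Suppose k ∉ Z: no assignment then satisfies all the clues, so k ∈ Z.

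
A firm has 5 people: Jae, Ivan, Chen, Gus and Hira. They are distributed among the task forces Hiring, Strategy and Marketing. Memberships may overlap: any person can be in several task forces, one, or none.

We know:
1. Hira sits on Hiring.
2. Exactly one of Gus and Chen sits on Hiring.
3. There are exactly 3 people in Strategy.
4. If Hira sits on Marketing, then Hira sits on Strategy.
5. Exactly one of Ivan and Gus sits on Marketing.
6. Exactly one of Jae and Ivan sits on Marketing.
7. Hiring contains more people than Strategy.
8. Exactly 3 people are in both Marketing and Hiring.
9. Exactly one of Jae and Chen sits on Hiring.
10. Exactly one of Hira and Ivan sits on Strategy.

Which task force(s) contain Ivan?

Ivan: Hiring

From (1): Hira ∈ Hiring.
Suppose Ivan ∉ Hiring: no assignment then satisfies all the clues, so Ivan ∈ Hiring.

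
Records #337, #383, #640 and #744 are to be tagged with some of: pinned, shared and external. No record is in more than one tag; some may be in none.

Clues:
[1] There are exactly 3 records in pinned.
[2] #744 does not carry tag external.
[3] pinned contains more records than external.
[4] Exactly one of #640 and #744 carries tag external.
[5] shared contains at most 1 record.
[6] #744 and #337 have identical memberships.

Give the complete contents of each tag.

pinned = {#337, #383, #744}; shared = {}; external = {#640}

From (2): #744 ∉ external.
(4) (exactly one): #640 ∈ external.
(6): #337 matches #744: #337 ∉ external.
(1): only 3 candidates remain for pinned, so all are in.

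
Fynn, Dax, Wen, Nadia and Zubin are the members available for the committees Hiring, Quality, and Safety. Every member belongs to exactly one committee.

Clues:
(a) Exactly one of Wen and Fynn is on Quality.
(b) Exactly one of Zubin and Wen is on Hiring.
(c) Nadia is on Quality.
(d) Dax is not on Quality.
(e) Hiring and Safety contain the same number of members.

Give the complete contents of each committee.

Hiring = {Wen}; Quality = {Fynn, Nadia, Zubin}; Safety = {Dax}

From (c): Nadia ∈ Quality.
From (d): Dax ∉ Quality.
Suppose Fynn ∈ Hiring: no assignment then satisfies all the clues, so Fynn ∉ Hiring.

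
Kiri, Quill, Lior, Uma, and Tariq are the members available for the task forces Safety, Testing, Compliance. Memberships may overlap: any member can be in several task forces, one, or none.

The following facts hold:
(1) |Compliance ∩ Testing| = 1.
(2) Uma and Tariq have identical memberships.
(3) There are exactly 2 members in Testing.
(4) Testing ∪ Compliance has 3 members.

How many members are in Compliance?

2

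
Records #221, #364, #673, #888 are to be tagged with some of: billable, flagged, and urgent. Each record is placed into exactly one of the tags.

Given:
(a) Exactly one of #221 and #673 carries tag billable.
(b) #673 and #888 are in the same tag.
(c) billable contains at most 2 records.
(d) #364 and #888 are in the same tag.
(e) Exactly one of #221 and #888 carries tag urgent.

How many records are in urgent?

3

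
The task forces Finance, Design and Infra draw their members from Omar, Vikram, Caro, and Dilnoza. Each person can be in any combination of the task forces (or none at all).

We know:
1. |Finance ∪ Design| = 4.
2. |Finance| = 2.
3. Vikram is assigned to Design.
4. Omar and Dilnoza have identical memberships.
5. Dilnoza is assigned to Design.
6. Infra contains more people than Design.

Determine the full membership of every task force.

Finance = {Caro, Vikram}; Design = {Dilnoza, Omar, Vikram}; Infra = {Caro, Dilnoza, Omar, Vikram}

From (3): Vikram ∈ Design.
From (5): Dilnoza ∈ Design.
(4): Omar matches Dilnoza: Omar ∈ Design.
Suppose Omar ∈ Finance: no assignment then satisfies all the clues, so Omar ∉ Finance.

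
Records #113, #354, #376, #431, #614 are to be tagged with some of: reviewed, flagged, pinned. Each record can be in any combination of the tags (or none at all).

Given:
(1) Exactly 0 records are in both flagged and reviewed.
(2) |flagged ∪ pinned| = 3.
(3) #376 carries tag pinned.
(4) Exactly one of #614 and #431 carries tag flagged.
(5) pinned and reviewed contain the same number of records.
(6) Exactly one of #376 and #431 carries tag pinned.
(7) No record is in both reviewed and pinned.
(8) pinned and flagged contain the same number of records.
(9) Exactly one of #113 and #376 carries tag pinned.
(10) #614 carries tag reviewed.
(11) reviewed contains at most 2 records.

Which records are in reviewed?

reviewed = {#113, #614}

From (3): #376 ∈ pinned.
From (10): #614 ∈ reviewed.
(6) (exactly one): #431 ∉ pinned.
(7) (disjoint): #376 ∉ reviewed.
(7) (disjoint): #614 ∉ pinned.
(9) (exactly one): #113 ∉ pinned.
Suppose #113 ∉ reviewed: no assignment then satisfies all the clues, so #113 ∈ reviewed.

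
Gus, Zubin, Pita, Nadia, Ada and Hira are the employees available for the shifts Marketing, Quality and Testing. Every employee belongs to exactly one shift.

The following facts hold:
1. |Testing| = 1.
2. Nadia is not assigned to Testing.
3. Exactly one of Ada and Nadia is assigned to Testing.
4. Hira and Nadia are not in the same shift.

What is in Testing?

From (2): Nadia ∉ Testing.
(3) (exactly one): Ada ∈ Testing.
(1): Testing already has 1, so the rest are out.

Testing = {Ada}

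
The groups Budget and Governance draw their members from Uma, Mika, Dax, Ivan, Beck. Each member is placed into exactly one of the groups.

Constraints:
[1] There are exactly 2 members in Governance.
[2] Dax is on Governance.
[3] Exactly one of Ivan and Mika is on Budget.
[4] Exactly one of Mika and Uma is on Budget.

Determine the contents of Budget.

Budget = {Beck, Ivan, Uma}

From (2): Dax ∈ Governance.
Suppose Uma ∉ Budget: no assignment then satisfies all the clues, so Uma ∈ Budget.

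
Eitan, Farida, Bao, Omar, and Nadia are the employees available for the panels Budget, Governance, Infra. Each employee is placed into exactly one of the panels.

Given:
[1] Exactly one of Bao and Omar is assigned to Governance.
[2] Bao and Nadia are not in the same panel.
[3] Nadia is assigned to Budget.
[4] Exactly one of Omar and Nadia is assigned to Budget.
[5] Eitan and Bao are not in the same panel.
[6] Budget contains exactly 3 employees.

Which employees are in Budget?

Budget = {Eitan, Farida, Nadia}

From (3): Nadia ∈ Budget.
(2): Bao ∉ Budget.
(4) (exactly one): Omar ∉ Budget.
(6): only 3 candidates remain for Budget, so all are in.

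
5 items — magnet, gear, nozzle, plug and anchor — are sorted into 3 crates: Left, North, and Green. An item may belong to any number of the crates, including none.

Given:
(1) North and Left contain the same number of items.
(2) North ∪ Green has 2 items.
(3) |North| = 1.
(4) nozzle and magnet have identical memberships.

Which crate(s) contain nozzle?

nozzle: none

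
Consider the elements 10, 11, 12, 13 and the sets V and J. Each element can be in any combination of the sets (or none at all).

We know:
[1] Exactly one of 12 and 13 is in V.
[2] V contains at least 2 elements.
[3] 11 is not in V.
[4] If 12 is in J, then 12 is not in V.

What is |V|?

2

From (3): 11 ∉ V.
Suppose 10 ∉ V: no assignment then satisfies all the clues, so 10 ∈ V.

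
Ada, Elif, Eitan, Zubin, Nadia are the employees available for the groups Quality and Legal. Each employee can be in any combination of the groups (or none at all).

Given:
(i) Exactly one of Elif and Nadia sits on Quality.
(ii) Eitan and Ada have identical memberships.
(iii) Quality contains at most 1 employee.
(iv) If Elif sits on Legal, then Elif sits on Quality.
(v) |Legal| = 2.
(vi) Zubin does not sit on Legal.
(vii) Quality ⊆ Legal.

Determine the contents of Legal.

From (vi): Zubin ∉ Legal.
(vii) contrapositive: Zubin ∉ Quality.
Suppose Ada ∈ Legal: no assignment then satisfies all the clues, so Ada ∉ Legal.

Legal = {Elif, Nadia}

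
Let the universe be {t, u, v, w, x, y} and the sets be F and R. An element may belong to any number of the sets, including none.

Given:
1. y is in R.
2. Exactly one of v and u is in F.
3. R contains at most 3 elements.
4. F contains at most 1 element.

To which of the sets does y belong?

From (1): y ∈ R.
Suppose y ∈ F: no assignment then satisfies all the clues, so y ∉ F.

y: R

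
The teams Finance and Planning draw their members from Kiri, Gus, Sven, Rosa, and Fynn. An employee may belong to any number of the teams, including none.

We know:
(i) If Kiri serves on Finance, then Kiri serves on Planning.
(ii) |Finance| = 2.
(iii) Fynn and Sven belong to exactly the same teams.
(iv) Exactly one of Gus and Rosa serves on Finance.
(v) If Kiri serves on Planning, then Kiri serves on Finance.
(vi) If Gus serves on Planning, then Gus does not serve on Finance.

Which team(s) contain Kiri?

Kiri: Finance, Planning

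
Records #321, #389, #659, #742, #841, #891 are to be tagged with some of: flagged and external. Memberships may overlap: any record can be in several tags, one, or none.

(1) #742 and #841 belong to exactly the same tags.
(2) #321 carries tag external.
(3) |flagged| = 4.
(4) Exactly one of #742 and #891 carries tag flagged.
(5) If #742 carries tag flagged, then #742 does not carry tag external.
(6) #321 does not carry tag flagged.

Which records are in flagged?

flagged = {#389, #659, #742, #841}

From (2): #321 ∈ external.
From (6): #321 ∉ flagged.
Suppose #389 ∉ flagged: no assignment then satisfies all the clues, so #389 ∈ flagged.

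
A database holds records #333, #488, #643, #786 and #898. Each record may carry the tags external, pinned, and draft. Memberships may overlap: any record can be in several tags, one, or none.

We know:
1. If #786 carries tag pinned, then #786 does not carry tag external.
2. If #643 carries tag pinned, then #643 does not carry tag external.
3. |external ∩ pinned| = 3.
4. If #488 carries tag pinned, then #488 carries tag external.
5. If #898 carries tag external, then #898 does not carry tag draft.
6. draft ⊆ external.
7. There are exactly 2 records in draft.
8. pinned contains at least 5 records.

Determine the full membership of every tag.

external = {#333, #488, #898}; pinned = {#333, #488, #643, #786, #898}; draft = {#333, #488}

(8): only 5 candidates remain for pinned, so all are in.
(1): #786 ∉ external.
(2): #643 ∉ external.
(4): #488 ∈ external.
(6) contrapositive: #643 ∉ draft.
(6) contrapositive: #786 ∉ draft.
Suppose #333 ∉ external: no assignment then satisfies all the clues, so #333 ∈ external.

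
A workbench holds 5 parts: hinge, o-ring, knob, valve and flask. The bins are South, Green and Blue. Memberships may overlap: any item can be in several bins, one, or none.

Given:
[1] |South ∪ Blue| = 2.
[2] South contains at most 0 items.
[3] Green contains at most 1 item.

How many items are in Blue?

2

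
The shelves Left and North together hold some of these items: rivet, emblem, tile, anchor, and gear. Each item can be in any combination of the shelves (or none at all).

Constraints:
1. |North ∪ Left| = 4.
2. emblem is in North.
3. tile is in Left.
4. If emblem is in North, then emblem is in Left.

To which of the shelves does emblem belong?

emblem: Left, North

From (2): emblem ∈ North.
From (3): tile ∈ Left.
(4): emblem ∈ Left.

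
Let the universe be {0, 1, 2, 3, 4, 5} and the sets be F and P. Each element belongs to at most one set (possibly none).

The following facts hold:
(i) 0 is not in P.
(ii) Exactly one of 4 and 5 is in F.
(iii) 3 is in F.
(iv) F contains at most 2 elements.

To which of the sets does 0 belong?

0: none

From (i): 0 ∉ P.
From (iii): 3 ∈ F.
Suppose 0 ∈ F: no assignment then satisfies all the clues, so 0 ∉ F.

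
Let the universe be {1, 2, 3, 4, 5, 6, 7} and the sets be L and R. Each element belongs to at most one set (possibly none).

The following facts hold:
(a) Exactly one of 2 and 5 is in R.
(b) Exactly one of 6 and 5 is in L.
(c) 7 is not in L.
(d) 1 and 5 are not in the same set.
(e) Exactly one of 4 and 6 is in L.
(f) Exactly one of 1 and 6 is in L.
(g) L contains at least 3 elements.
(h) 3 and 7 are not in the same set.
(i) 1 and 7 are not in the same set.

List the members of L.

L = {2, 3, 6}

From (c): 7 ∉ L.
Suppose 1 ∈ L: no assignment then satisfies all the clues, so 1 ∉ L.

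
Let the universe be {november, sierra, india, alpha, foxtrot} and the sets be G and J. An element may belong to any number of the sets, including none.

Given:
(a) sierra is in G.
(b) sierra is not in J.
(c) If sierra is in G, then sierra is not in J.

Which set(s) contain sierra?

sierra: G

From (a): sierra ∈ G.
From (b): sierra ∉ J.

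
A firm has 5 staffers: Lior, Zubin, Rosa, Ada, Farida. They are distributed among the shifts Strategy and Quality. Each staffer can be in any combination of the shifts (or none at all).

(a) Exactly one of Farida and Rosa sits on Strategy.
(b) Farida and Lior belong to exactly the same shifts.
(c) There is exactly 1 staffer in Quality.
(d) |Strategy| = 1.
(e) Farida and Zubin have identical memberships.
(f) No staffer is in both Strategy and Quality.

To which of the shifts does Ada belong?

Ada: Quality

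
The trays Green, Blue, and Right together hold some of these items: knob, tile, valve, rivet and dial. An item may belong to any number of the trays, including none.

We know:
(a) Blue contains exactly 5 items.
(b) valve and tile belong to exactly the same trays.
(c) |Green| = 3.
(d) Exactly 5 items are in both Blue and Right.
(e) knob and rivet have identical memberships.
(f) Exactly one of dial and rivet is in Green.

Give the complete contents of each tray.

Green = {dial, tile, valve}; Blue = {dial, knob, rivet, tile, valve}; Right = {dial, knob, rivet, tile, valve}

(a): only 5 candidates remain for Blue, so all are in.
Suppose knob ∈ Green: no assignment then satisfies all the clues, so knob ∉ Green.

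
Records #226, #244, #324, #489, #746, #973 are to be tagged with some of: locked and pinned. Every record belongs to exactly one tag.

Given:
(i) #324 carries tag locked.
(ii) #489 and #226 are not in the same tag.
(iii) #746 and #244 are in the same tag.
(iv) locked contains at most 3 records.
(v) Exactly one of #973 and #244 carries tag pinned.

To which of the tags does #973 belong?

From (i): #324 ∈ locked.
Suppose #973 ∉ locked: no assignment then satisfies all the clues, so #973 ∈ locked.

#973: locked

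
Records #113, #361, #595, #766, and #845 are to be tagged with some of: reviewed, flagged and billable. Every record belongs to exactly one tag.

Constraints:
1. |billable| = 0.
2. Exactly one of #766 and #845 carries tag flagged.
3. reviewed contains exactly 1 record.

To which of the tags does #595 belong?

#595: flagged

(1): billable already has 0, so the rest are out.
Suppose #595 ∈ reviewed: no assignment then satisfies all the clues, so #595 ∉ reviewed.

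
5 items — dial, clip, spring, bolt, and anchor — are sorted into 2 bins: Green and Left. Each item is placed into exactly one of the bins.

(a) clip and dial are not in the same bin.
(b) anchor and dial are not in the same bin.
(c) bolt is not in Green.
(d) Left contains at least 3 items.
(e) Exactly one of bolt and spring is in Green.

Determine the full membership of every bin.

Green = {dial, spring}; Left = {anchor, bolt, clip}

From (c): bolt ∉ Green.
(e) (exactly one): spring ∈ Green.
Only one bin left: bolt ∈ Left.
Suppose dial ∉ Green: no assignment then satisfies all the clues, so dial ∈ Green.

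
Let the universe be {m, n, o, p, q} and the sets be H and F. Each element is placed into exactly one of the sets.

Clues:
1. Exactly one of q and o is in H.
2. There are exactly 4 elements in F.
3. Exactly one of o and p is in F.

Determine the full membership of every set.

H = {o}; F = {m, n, p, q}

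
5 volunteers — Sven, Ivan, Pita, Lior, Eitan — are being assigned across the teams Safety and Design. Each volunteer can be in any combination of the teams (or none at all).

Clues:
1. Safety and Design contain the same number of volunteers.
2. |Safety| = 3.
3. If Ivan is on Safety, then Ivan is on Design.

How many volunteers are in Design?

3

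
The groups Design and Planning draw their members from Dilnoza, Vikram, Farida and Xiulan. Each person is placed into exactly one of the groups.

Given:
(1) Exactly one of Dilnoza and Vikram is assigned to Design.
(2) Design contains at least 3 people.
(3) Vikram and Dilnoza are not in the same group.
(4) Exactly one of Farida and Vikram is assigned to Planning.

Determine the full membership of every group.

Design = {Dilnoza, Farida, Xiulan}; Planning = {Vikram}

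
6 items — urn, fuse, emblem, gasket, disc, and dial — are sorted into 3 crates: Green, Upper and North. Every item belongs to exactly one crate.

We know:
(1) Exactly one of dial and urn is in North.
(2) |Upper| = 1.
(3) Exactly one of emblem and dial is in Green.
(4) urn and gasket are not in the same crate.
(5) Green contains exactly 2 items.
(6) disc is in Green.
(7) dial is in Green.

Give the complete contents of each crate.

Green = {dial, disc}; Upper = {gasket}; North = {emblem, fuse, urn}

From (6): disc ∈ Green.
From (7): dial ∈ Green.
(1) (exactly one): urn ∈ North.
(3) (exactly one): emblem ∉ Green.
(4): gasket ∉ North.
(5): Green already has 2, so the rest are out.
Only one crate left: gasket ∈ Upper.
(2): Upper already has 1, so the rest are out.
Only one crate left: fuse ∈ North.
Only one crate left: emblem ∈ North.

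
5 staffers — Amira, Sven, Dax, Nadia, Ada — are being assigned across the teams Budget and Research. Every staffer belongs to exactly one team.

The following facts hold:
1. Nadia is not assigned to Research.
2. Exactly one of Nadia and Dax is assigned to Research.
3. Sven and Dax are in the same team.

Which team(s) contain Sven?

Sven: Research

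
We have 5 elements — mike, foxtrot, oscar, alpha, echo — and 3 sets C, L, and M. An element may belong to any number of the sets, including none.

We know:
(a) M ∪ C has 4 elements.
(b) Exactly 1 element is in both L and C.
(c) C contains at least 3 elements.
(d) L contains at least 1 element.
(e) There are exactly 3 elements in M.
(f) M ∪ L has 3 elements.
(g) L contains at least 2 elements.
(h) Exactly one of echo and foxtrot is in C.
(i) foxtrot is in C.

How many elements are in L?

2

From (i): foxtrot ∈ C.
(h) (exactly one): echo ∉ C.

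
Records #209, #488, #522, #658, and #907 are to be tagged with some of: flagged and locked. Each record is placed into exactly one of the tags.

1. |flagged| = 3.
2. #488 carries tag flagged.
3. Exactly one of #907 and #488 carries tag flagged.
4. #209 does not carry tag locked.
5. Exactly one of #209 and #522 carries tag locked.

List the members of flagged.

flagged = {#209, #488, #658}

From (2): #488 ∈ flagged.
From (4): #209 ∉ locked.
(3) (exactly one): #907 ∉ flagged.
(5) (exactly one): #522 ∈ locked.
Only one tag left: #209 ∈ flagged.
Only one tag left: #907 ∈ locked.
(1): only 3 candidates remain for flagged, so all are in.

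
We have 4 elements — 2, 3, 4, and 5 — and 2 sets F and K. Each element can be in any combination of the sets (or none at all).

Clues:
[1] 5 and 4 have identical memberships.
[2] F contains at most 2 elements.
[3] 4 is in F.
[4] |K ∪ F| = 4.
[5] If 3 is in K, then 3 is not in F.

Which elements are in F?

From (3): 4 ∈ F.
(1): 5 matches 4: 5 ∈ F.
(2): F already has 2, so the rest are out.

F = {4, 5}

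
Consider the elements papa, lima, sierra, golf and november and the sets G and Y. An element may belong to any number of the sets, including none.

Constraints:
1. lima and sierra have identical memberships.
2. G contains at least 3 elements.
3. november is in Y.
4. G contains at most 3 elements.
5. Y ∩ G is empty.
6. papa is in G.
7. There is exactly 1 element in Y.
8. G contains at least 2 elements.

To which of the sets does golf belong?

golf: none

From (3): november ∈ Y.
From (6): papa ∈ G.
(5) (disjoint): papa ∉ Y.
(5) (disjoint): november ∉ G.
(7): Y already has 1, so the rest are out.
Suppose golf ∈ G: no assignment then satisfies all the clues, so golf ∉ G.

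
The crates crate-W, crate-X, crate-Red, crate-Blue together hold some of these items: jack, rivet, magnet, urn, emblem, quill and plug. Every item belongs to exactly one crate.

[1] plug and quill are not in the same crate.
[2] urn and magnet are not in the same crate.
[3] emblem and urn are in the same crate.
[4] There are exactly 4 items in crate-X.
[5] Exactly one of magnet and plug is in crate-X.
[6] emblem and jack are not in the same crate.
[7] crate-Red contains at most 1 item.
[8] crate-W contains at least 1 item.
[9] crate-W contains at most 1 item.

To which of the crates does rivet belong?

rivet: crate-X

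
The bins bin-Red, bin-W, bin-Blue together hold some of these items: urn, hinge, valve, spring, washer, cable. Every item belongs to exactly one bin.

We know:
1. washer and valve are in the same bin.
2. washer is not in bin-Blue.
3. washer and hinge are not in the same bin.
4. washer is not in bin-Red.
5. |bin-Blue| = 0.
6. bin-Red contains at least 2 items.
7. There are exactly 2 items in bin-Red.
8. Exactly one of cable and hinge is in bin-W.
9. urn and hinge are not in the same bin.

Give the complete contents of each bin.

bin-Red = {hinge, spring}; bin-W = {cable, urn, valve, washer}; bin-Blue = {}

From (2): washer ∉ bin-Blue.
From (4): washer ∉ bin-Red.
(1): valve matches washer: valve ∉ bin-Red.
(1): valve matches washer: valve ∉ bin-Blue.
(5): bin-Blue already has 0, so the rest are out.
Only one bin left: valve ∈ bin-W.
Only one bin left: washer ∈ bin-W.
(3): hinge ∉ bin-W.
(8) (exactly one): cable ∈ bin-W.
Only one bin left: hinge ∈ bin-Red.
(9): urn ∉ bin-Red.
(6): only 2 candidates remain for bin-Red, so all are in.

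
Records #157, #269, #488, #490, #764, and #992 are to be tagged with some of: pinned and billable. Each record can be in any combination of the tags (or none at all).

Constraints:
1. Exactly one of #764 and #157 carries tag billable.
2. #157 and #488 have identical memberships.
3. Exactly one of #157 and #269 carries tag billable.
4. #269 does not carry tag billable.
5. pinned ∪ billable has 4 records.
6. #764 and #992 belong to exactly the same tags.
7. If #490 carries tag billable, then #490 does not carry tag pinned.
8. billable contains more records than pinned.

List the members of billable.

From (4): #269 ∉ billable.
(3) (exactly one): #157 ∈ billable.
(1) (exactly one): #764 ∉ billable.
(2): #488 matches #157: #488 ∈ billable.
(6): #992 matches #764: #992 ∉ billable.
Suppose #490 ∉ billable: no assignment then satisfies all the clues, so #490 ∈ billable.

billable = {#157, #488, #490}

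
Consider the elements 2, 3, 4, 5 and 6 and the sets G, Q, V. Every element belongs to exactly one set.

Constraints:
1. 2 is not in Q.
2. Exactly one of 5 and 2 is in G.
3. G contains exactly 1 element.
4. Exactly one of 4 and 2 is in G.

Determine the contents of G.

From (1): 2 ∉ Q.
Suppose 2 ∉ G: no assignment then satisfies all the clues, so 2 ∈ G.

G = {2}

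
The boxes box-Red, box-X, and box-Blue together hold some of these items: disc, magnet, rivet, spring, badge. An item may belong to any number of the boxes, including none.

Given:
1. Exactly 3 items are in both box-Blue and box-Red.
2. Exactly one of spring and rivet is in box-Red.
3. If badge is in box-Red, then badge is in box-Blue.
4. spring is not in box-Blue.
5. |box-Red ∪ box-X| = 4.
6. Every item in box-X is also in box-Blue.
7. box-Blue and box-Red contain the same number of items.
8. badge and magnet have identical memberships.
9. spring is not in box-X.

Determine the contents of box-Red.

From (4): spring ∉ box-Blue.
From (9): spring ∉ box-X.
Suppose disc ∉ box-Red: no assignment then satisfies all the clues, so disc ∈ box-Red.

box-Red = {badge, disc, magnet, spring}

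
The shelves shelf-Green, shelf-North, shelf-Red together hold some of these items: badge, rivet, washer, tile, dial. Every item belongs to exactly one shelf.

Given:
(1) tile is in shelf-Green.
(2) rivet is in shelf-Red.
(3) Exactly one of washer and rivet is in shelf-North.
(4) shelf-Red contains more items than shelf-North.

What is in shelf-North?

shelf-North = {washer}

From (1): tile ∈ shelf-Green.
From (2): rivet ∈ shelf-Red.
(3) (exactly one): washer ∈ shelf-North.
Suppose badge ∈ shelf-North: no assignment then satisfies all the clues, so badge ∉ shelf-North.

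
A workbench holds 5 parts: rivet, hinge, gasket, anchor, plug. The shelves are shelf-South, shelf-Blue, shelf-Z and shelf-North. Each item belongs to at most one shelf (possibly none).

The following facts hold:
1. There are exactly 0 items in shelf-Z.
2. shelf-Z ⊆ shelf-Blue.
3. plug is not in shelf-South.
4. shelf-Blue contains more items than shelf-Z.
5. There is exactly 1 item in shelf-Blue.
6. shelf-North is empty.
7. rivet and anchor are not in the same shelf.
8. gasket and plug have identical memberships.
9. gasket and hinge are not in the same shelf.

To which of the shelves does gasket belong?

gasket: none

From (3): plug ∉ shelf-South.
(1): shelf-Z already has 0, so the rest are out.
(6): shelf-North already has 0, so the rest are out.
(8): gasket matches plug: gasket ∉ shelf-South.
Suppose gasket ∈ shelf-Blue: no assignment then satisfies all the clues, so gasket ∉ shelf-Blue.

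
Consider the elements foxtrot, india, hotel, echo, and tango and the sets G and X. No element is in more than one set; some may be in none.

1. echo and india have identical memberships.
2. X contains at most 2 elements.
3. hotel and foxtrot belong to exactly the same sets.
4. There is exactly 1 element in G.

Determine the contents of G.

G = {tango}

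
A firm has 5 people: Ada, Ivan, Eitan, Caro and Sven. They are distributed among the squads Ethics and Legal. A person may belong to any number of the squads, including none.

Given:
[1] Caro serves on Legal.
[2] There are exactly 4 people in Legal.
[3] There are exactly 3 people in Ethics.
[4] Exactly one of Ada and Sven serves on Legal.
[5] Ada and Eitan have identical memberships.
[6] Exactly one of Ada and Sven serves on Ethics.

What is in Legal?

From (1): Caro ∈ Legal.
Suppose Ada ∉ Legal: no assignment then satisfies all the clues, so Ada ∈ Legal.

Legal = {Ada, Caro, Eitan, Ivan}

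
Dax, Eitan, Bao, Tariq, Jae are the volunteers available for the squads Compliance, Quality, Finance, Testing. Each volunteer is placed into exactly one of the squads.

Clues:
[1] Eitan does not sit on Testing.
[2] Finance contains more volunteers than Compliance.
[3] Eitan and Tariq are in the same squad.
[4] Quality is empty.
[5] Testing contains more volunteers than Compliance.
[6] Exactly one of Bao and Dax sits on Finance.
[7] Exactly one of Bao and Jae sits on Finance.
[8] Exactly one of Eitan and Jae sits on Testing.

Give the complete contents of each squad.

From (1): Eitan ∉ Testing.
(3): Tariq matches Eitan: Tariq ∉ Testing.
(4): Quality already has 0, so the rest are out.
(8) (exactly one): Jae ∈ Testing.
(7) (exactly one): Bao ∈ Finance.
(6) (exactly one): Dax ∉ Finance.
Suppose Dax ∈ Compliance: no assignment then satisfies all the clues, so Dax ∉ Compliance.

Compliance = {}; Quality = {}; Finance = {Bao, Eitan, Tariq}; Testing = {Dax, Jae}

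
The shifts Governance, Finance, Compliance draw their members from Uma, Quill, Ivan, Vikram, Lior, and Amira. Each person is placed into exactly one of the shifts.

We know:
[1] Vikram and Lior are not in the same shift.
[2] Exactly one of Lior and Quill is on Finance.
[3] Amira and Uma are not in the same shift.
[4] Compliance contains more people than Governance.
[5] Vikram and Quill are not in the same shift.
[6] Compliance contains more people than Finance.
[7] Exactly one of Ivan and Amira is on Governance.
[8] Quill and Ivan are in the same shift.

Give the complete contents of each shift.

Governance = {Amira, Vikram}; Finance = {Lior}; Compliance = {Ivan, Quill, Uma}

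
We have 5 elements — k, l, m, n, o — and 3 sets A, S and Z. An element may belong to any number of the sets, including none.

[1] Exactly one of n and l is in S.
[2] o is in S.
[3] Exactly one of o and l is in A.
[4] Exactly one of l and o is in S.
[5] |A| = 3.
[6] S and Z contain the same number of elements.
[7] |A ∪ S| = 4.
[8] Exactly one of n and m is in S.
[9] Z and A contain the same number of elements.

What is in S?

S = {k, n, o}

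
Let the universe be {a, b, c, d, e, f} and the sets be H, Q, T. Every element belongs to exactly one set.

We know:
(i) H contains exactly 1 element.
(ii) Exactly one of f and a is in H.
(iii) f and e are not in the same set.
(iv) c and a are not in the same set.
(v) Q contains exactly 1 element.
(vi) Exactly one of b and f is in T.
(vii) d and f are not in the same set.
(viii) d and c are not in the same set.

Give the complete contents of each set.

H = {f}; Q = {c}; T = {a, b, d, e}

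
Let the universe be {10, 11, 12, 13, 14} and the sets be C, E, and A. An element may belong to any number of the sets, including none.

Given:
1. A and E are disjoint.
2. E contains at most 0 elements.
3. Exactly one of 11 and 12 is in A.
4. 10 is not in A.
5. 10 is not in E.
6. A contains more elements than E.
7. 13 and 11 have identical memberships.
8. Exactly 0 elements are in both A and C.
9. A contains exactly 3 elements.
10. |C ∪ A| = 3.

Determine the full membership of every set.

C = {}; E = {}; A = {11, 13, 14}

From (4): 10 ∉ A.
From (5): 10 ∉ E.
(2): E already has 0, so the rest are out.
Suppose 10 ∈ C: no assignment then satisfies all the clues, so 10 ∉ C.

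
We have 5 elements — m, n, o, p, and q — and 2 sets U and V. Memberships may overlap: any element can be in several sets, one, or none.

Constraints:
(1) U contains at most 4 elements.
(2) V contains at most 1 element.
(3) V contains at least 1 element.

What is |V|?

1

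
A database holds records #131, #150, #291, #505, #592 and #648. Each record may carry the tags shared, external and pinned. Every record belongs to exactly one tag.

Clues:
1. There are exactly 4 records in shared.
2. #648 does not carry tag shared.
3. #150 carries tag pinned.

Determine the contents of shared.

From (2): #648 ∉ shared.
From (3): #150 ∈ pinned.
(1): only 4 candidates remain for shared, so all are in.

shared = {#131, #291, #505, #592}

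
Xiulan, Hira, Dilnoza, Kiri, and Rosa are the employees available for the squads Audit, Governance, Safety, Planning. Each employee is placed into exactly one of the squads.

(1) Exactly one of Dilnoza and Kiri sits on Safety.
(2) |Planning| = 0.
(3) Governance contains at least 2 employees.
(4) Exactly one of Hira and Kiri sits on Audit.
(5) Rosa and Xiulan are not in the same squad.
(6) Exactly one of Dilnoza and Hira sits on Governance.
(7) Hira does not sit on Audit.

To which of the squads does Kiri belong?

Kiri: Audit

From (7): Hira ∉ Audit.
(2): Planning already has 0, so the rest are out.
(4) (exactly one): Kiri ∈ Audit.
(1) (exactly one): Dilnoza ∈ Safety.
(6) (exactly one): Hira ∈ Governance.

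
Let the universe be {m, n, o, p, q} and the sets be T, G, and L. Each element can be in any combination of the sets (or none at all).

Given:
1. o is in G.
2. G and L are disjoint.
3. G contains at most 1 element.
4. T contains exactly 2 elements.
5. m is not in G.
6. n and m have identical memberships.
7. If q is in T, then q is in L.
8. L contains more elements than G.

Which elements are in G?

From (1): o ∈ G.
From (5): m ∉ G.
(2) (disjoint): o ∉ L.
(3): G already has 1, so the rest are out.

G = {o}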